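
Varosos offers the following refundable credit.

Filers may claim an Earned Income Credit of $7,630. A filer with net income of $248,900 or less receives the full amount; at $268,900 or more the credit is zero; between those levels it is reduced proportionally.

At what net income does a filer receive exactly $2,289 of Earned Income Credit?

$262,900

$2,289 is 2,289/7,630 of the full $7,630, so 5,341/7,630 of the $20,000 range has been used: income = $248,900 + $20,000 × 5,341/7,630 = $262,900.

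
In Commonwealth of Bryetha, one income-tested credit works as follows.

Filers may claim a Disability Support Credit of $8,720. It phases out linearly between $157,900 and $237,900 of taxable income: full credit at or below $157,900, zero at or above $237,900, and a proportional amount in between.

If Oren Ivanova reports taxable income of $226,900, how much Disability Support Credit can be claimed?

Disability Support Credit: $226,900 is $69,000 into a $80,000 phase-out range, leaving 11,000/80,000 of the credit: $8,720 × 11,000/80,000 = $1,199.

$1,199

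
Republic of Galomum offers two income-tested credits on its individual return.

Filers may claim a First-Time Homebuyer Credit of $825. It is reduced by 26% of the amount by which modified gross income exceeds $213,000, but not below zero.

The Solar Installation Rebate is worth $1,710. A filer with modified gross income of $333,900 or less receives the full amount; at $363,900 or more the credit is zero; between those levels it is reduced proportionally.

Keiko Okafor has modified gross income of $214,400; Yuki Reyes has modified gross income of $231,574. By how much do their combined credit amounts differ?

Keiko ($214,400): First-Time Homebuyer Credit: 26% of the $1,400 excess over $213,000 is $364; credit = $825 − $364 = $461. Solar Installation Rebate: $214,400 is at or below the $333,900 threshold, so the full $1,710 applies. total $461 + $1,710 = $2,171
Yuki ($231,574): First-Time Homebuyer Credit: 26% of the $18,574 excess over $213,000 is $4,829.24 ≥ base, so the credit is $0. Solar Installation Rebate: $231,574 is at or below the $333,900 threshold, so the full $1,710 applies. total $0 + $1,710 = $1,710
Difference: |$2,171 − $1,710| = $461.

$461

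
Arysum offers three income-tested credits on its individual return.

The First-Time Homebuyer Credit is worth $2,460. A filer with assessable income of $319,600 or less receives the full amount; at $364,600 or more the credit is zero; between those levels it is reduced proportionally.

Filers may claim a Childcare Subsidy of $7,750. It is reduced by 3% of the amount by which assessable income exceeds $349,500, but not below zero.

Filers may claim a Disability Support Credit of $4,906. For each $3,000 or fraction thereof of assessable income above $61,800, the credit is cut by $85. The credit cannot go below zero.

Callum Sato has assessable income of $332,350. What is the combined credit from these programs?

$9,513

First-Time Homebuyer Credit: $332,350 is $12,750 into a $45,000 phase-out range, leaving 32,250/45,000 of the credit: $2,460 × 32,250/45,000 = $1,763.
Childcare Subsidy: $332,350 is at or below the $349,500 threshold, so the full $7,750 applies.
Disability Support Credit: income exceeds $61,800 by $270,550 → 91 increments × $85 = $7,735 ≥ base, so the credit is $0.
Total: $1,763 + $7,750 + $0 = $9,513.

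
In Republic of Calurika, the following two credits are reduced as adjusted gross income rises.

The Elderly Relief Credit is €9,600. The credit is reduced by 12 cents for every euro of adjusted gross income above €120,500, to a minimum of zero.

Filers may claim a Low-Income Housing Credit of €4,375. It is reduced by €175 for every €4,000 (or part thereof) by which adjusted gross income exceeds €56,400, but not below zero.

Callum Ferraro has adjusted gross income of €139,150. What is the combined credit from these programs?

Elderly Relief Credit: 12% of the €18,650 excess over €120,500 is €2,238; credit = €9,600 − €2,238 = €7,362.
Low-Income Housing Credit: income exceeds €56,400 by €82,750, which is 21 full-or-partial €4,000 increments; reduction = 21 × €175 = €3,675, leaving €700.
Total: €7,362 + €700 = €8,062.

€8,062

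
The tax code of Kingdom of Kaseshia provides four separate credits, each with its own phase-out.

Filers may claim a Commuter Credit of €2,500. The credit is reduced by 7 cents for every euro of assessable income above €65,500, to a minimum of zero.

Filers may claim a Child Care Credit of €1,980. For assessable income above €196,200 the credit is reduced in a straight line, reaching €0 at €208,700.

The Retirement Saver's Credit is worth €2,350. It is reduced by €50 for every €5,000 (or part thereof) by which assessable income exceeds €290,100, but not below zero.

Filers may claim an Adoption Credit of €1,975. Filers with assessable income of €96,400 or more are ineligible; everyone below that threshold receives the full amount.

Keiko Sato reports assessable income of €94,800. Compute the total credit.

€6,754

Commuter Credit: 7% of the €29,300 excess over €65,500 is €2,051; credit = €2,500 − €2,051 = €449.
Child Care Credit: €94,800 is at or below the €196,200 threshold, so the full €1,980 applies.
Retirement Saver's Credit: €94,800 is at or below the €290,100 threshold, so the full €2,350 applies.
Adoption Credit: €94,800 is below the €96,400 cutoff, so the full €1,975 applies.
Total: €449 + €1,980 + €2,350 + €1,975 = €6,754.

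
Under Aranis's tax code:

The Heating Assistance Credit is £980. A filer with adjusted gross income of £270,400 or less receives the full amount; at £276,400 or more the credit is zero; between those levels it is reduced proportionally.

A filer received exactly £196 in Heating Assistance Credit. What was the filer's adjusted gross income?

£275,200

£196 is 196/980 of the full £980, so 784/980 of the £6,000 range has been used: income = £270,400 + £6,000 × 784/980 = £275,200.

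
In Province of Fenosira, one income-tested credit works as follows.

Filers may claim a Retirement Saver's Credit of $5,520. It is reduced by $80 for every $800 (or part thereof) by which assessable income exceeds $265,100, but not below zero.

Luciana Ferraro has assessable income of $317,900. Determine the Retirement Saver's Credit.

Retirement Saver's Credit: income exceeds $265,100 by $52,800, which is 66 full-or-partial $800 increments; reduction = 66 × $80 = $5,280, leaving $240.

$240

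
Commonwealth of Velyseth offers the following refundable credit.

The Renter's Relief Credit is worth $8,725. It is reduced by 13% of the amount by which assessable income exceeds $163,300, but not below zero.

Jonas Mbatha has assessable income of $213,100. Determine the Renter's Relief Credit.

$2,251

Renter's Relief Credit: 13% of the $49,800 excess over $163,300 is $6,474; credit = $8,725 − $6,474 = $2,251.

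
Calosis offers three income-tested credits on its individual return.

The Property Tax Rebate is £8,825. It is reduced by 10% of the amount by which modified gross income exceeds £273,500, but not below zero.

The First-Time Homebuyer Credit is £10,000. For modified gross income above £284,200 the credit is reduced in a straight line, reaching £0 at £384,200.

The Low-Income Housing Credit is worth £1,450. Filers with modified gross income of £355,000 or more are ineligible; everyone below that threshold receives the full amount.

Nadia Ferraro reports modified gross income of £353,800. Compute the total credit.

Property Tax Rebate: 10% of the £80,300 excess over £273,500 is £8,030; credit = £8,825 − £8,030 = £795.
First-Time Homebuyer Credit: £353,800 is £69,600 into a £100,000 phase-out range, leaving 30,400/100,000 of the credit: £10,000 × 30,400/100,000 = £3,040.
Low-Income Housing Credit: £353,800 is below the £355,000 cutoff, so the full £1,450 applies.
Total: £795 + £3,040 + £1,450 = £5,285.

£5,285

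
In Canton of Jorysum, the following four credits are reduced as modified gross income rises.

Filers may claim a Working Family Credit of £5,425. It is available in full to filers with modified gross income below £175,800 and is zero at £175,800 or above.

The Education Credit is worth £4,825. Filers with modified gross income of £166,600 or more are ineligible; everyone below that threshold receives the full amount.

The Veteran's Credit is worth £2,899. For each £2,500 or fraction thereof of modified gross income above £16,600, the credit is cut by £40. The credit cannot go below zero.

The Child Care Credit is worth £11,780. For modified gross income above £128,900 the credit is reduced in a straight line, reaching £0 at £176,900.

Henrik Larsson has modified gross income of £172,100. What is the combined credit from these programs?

£6,982

Working Family Credit: £172,100 is below the £175,800 cutoff, so the full £5,425 applies.
Education Credit: £172,100 meets or exceeds the £166,600 cutoff, so the credit is £0.
Veteran's Credit: income exceeds £16,600 by £155,500, which is 63 full-or-partial £2,500 increments; reduction = 63 × £40 = £2,520, leaving £379.
Child Care Credit: £172,100 is £43,200 into a £48,000 phase-out range, leaving 4,800/48,000 of the credit: £11,780 × 4,800/48,000 = £1,178.
Total: £5,425 + £0 + £379 + £1,178 = £6,982.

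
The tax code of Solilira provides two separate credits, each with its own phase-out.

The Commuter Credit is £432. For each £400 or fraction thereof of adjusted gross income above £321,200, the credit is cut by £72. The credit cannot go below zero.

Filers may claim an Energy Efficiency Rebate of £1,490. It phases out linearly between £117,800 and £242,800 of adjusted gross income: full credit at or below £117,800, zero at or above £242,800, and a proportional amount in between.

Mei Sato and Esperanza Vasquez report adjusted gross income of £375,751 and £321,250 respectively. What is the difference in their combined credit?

£360

Mei (£375,751): Commuter Credit: income exceeds £321,200 by £54,551 → 137 increments × £72 = £9,864 ≥ base, so the credit is £0. Energy Efficiency Rebate: £375,751 is at or above £242,800, so the credit is £0. total £0 + £0 = £0
Esperanza (£321,250): Commuter Credit: income exceeds £321,200 by £50, which is 1 full-or-partial £400 increment; reduction = 1 × £72 = £72, leaving £360. Energy Efficiency Rebate: £321,250 is at or above £242,800, so the credit is £0. total £360 + £0 = £360
Difference: |£0 − £360| = £360.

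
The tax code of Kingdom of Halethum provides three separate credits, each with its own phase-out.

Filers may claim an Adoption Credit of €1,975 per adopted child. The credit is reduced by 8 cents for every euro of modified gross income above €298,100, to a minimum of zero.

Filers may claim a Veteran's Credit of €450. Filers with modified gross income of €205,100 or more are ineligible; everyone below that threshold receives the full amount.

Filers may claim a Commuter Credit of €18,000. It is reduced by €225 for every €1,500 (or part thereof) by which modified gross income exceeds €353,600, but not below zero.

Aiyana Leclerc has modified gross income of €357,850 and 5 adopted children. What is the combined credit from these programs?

Adoption Credit: base = 5 × €1,975 = €9,875. 8% of the €59,750 excess over €298,100 is €4,780; credit = €9,875 − €4,780 = €5,095.
Veteran's Credit: €357,850 meets or exceeds the €205,100 cutoff, so the credit is €0.
Commuter Credit: income exceeds €353,600 by €4,250, which is 3 full-or-partial €1,500 increments; reduction = 3 × €225 = €675, leaving €17,325.
Total: €5,095 + €0 + €17,325 = €22,420.

€22,420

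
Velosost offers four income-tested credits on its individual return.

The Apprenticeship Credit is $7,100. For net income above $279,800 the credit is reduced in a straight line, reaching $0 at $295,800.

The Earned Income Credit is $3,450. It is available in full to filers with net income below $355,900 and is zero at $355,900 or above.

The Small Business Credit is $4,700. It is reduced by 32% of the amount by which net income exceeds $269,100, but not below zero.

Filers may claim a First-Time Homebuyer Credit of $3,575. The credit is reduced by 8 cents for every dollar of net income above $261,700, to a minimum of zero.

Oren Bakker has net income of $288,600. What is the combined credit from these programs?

$8,068

Apprenticeship Credit: $288,600 is $8,800 into a $16,000 phase-out range, leaving 7,200/16,000 of the credit: $7,100 × 7,200/16,000 = $3,195.
Earned Income Credit: $288,600 is below the $355,900 cutoff, so the full $3,450 applies.
Small Business Credit: 32% of the $19,500 excess over $269,100 is $6,240 ≥ base, so the credit is $0.
First-Time Homebuyer Credit: 8% of the $26,900 excess over $261,700 is $2,152; credit = $3,575 − $2,152 = $1,423.
Total: $3,195 + $3,450 + $0 + $1,423 = $8,068.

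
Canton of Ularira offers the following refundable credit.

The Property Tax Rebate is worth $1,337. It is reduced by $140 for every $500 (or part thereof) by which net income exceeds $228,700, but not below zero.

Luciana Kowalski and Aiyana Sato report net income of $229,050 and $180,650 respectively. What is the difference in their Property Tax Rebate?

$140

Luciana ($229,050): Property Tax Rebate: income exceeds $228,700 by $350, which is 1 full-or-partial $500 increment; reduction = 1 × $140 = $140, leaving $1,197.
Aiyana ($180,650): Property Tax Rebate: $180,650 is at or below the $228,700 threshold, so the full $1,337 applies.
Difference: |$1,197 − $1,337| = $140.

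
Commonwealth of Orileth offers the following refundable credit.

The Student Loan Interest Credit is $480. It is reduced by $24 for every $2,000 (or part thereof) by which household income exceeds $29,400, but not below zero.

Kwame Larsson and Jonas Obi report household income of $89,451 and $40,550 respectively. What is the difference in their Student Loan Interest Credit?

$336

Kwame ($89,451): Student Loan Interest Credit: income exceeds $29,400 by $60,051 → 31 increments × $24 = $744 ≥ base, so the credit is $0.
Jonas ($40,550): Student Loan Interest Credit: income exceeds $29,400 by $11,150, which is 6 full-or-partial $2,000 increments; reduction = 6 × $24 = $144, leaving $336.
Difference: |$0 − $336| = $336.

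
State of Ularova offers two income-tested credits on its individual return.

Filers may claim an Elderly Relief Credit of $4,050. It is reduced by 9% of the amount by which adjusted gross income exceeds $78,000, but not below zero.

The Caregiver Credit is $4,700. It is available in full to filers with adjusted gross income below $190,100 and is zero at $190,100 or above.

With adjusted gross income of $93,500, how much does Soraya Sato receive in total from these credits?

$7,355

Elderly Relief Credit: 9% of the $15,500 excess over $78,000 is $1,395; credit = $4,050 − $1,395 = $2,655.
Caregiver Credit: $93,500 is below the $190,100 cutoff, so the full $4,700 applies.
Total: $2,655 + $4,700 = $7,355.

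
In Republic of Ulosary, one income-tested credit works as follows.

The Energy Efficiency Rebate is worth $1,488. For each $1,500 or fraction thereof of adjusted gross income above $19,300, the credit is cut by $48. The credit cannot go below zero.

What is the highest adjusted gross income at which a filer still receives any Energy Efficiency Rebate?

After 30 increments the reduction is 30 × $48 = $1,440, leaving $48; one more increment wipes it out. Increment 30 ends at excess 30 × $1,500 = $45,000, so the highest qualifying income is $19,300 + $45,000 = $64,300.

$64,300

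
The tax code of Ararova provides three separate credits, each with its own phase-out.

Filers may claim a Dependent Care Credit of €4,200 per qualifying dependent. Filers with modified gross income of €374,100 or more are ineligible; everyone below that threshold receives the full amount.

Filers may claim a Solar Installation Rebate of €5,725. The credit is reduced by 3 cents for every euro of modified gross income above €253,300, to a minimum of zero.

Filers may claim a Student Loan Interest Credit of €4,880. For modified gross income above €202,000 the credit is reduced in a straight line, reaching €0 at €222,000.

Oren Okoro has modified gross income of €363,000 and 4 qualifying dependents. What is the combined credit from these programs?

€19,234

Dependent Care Credit: base = 4 × €4,200 = €16,800. €363,000 is below the €374,100 cutoff, so the full €16,800 applies.
Solar Installation Rebate: 3% of the €109,700 excess over €253,300 is €3,291; credit = €5,725 − €3,291 = €2,434.
Student Loan Interest Credit: €363,000 is at or above €222,000, so the credit is €0.
Total: €16,800 + €2,434 + €0 = €19,234.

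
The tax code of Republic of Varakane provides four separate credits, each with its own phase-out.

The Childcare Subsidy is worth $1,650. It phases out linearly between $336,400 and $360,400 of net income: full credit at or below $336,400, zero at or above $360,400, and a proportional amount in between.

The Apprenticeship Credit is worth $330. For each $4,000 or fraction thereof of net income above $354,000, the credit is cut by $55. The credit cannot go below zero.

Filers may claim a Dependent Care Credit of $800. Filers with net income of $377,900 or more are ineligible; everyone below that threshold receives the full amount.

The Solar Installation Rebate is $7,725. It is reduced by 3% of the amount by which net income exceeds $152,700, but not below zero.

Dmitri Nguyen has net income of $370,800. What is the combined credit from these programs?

$2,037

Childcare Subsidy: $370,800 is at or above $360,400, so the credit is $0.
Apprenticeship Credit: income exceeds $354,000 by $16,800, which is 5 full-or-partial $4,000 increments; reduction = 5 × $55 = $275, leaving $55.
Dependent Care Credit: $370,800 is below the $377,900 cutoff, so the full $800 applies.
Solar Installation Rebate: 3% of the $218,100 excess over $152,700 is $6,543; credit = $7,725 − $6,543 = $1,182.
Total: $0 + $55 + $800 + $1,182 = $2,037.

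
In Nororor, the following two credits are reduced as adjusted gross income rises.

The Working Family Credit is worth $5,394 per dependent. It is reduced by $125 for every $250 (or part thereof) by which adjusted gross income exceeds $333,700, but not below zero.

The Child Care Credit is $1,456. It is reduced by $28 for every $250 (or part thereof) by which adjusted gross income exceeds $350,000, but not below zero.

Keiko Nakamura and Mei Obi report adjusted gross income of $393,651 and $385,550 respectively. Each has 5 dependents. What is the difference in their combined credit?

Keiko ($393,651): Working Family Credit: base = 5 × $5,394 = $26,970. income exceeds $333,700 by $59,951 → 240 increments × $125 = $30,000 ≥ base, so the credit is $0. Child Care Credit: income exceeds $350,000 by $43,651 → 175 increments × $28 = $4,900 ≥ base, so the credit is $0. total $0 + $0 = $0
Mei ($385,550): Working Family Credit: base = 5 × $5,394 = $26,970. income exceeds $333,700 by $51,850, which is 208 full-or-partial $250 increments; reduction = 208 × $125 = $26,000, leaving $970. Child Care Credit: income exceeds $350,000 by $35,550 → 143 increments × $28 = $4,004 ≥ base, so the credit is $0. total $970 + $0 = $970
Difference: |$0 − $970| = $970.

$970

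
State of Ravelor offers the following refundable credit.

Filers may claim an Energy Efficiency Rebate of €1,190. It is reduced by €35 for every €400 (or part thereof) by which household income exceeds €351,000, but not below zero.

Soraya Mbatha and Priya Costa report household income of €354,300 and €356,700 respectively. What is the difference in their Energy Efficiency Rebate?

€210

Soraya (€354,300): Energy Efficiency Rebate: income exceeds €351,000 by €3,300, which is 9 full-or-partial €400 increments; reduction = 9 × €35 = €315, leaving €875.
Priya (€356,700): Energy Efficiency Rebate: income exceeds €351,000 by €5,700, which is 15 full-or-partial €400 increments; reduction = 15 × €35 = €525, leaving €665.
Difference: |€875 − €665| = €210.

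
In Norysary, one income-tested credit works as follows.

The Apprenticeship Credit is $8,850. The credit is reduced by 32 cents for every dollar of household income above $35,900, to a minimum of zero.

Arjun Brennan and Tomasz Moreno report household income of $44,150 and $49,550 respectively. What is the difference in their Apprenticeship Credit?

Arjun ($44,150): Apprenticeship Credit: 32% of the $8,250 excess over $35,900 is $2,640; credit = $8,850 − $2,640 = $6,210.
Tomasz ($49,550): Apprenticeship Credit: 32% of the $13,650 excess over $35,900 is $4,368; credit = $8,850 − $4,368 = $4,482.
Difference: |$6,210 − $4,482| = $1,728.

$1,728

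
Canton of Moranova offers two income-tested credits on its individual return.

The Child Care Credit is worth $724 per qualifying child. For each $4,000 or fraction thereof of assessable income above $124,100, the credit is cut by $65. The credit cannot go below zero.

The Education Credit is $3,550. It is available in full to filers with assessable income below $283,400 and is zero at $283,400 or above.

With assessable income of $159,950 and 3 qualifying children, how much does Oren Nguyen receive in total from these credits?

$5,137

Child Care Credit: base = 3 × $724 = $2,172. income exceeds $124,100 by $35,850, which is 9 full-or-partial $4,000 increments; reduction = 9 × $65 = $585, leaving $1,587.
Education Credit: $159,950 is below the $283,400 cutoff, so the full $3,550 applies.
Total: $1,587 + $3,550 = $5,137.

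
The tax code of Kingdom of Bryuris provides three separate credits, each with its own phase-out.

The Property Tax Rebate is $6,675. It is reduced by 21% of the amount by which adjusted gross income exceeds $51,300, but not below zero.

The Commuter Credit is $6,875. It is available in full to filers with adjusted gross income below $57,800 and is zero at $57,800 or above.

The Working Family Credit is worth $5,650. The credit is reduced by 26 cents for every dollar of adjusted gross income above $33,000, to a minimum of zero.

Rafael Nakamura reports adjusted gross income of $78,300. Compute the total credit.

$1,005

Property Tax Rebate: 21% of the $27,000 excess over $51,300 is $5,670; credit = $6,675 − $5,670 = $1,005.
Commuter Credit: $78,300 meets or exceeds the $57,800 cutoff, so the credit is $0.
Working Family Credit: 26% of the $45,300 excess over $33,000 is $11,778 ≥ base, so the credit is $0.
Total: $1,005 + $0 + $0 = $1,005.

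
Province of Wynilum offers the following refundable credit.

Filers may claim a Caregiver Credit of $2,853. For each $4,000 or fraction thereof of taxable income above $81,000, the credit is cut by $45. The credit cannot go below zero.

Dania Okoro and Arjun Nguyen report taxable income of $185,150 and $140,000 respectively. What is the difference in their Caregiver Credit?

Dania ($185,150): Caregiver Credit: income exceeds $81,000 by $104,150, which is 27 full-or-partial $4,000 increments; reduction = 27 × $45 = $1,215, leaving $1,638.
Arjun ($140,000): Caregiver Credit: income exceeds $81,000 by $59,000, which is 15 full-or-partial $4,000 increments; reduction = 15 × $45 = $675, leaving $2,178.
Difference: |$1,638 − $2,178| = $540.

$540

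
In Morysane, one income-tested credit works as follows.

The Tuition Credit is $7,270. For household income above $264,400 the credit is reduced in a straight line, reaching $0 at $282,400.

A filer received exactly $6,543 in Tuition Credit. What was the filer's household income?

$6,543 is 6,543/7,270 of the full $7,270, so 727/7,270 of the $18,000 range has been used: income = $264,400 + $18,000 × 727/7,270 = $266,200.

$266,200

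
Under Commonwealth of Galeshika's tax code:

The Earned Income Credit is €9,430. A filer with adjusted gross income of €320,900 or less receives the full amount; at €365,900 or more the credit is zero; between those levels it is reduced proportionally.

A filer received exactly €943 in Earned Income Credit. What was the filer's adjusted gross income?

€361,400

€943 is 943/9,430 of the full €9,430, so 8,487/9,430 of the €45,000 range has been used: income = €320,900 + €45,000 × 8,487/9,430 = €361,400.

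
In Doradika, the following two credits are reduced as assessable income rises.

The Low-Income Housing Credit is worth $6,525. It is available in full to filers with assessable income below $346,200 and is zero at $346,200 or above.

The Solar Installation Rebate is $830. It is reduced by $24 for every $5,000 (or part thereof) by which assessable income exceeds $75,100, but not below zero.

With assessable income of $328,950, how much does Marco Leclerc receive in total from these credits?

$6,525

Low-Income Housing Credit: $328,950 is below the $346,200 cutoff, so the full $6,525 applies.
Solar Installation Rebate: income exceeds $75,100 by $253,850 → 51 increments × $24 = $1,224 ≥ base, so the credit is $0.
Total: $6,525 + $0 = $6,525.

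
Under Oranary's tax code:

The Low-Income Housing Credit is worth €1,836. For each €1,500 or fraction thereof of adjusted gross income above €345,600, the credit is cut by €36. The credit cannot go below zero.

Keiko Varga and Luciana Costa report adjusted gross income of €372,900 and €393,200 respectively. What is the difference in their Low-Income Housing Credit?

Keiko (€372,900): Low-Income Housing Credit: income exceeds €345,600 by €27,300, which is 19 full-or-partial €1,500 increments; reduction = 19 × €36 = €684, leaving €1,152.
Luciana (€393,200): Low-Income Housing Credit: income exceeds €345,600 by €47,600, which is 32 full-or-partial €1,500 increments; reduction = 32 × €36 = €1,152, leaving €684.
Difference: |€1,152 − €684| = €468.

€468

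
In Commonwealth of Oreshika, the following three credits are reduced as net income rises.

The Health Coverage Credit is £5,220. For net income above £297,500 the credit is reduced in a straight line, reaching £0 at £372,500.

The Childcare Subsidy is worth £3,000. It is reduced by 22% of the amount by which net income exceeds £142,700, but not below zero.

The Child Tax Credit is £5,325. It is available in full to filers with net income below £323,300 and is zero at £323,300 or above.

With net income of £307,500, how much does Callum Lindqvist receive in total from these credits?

Health Coverage Credit: £307,500 is £10,000 into a £75,000 phase-out range, leaving 65,000/75,000 of the credit: £5,220 × 65,000/75,000 = £4,524.
Childcare Subsidy: 22% of the £164,800 excess over £142,700 is £36,256 ≥ base, so the credit is £0.
Child Tax Credit: £307,500 is below the £323,300 cutoff, so the full £5,325 applies.
Total: £4,524 + £0 + £5,325 = £9,849.

£9,849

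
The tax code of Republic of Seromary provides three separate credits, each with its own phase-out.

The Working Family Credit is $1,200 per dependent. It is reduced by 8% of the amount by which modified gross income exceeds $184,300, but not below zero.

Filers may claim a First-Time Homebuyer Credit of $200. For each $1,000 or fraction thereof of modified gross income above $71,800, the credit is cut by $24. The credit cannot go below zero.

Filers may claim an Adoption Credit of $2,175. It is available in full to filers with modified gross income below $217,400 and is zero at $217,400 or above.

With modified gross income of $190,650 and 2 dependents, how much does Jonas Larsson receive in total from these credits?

Working Family Credit: base = 2 × $1,200 = $2,400. 8% of the $6,350 excess over $184,300 is $508; credit = $2,400 − $508 = $1,892.
First-Time Homebuyer Credit: income exceeds $71,800 by $118,850 → 119 increments × $24 = $2,856 ≥ base, so the credit is $0.
Adoption Credit: $190,650 is below the $217,400 cutoff, so the full $2,175 applies.
Total: $1,892 + $0 + $2,175 = $4,067.

$4,067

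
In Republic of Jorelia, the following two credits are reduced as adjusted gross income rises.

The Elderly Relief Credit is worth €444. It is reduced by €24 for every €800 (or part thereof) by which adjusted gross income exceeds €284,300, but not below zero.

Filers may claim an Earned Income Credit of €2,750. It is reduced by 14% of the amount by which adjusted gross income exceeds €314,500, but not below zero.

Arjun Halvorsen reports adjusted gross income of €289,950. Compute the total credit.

Elderly Relief Credit: income exceeds €284,300 by €5,650, which is 8 full-or-partial €800 increments; reduction = 8 × €24 = €192, leaving €252.
Earned Income Credit: €289,950 is at or below the €314,500 threshold, so the full €2,750 applies.
Total: €252 + €2,750 = €3,002.

€3,002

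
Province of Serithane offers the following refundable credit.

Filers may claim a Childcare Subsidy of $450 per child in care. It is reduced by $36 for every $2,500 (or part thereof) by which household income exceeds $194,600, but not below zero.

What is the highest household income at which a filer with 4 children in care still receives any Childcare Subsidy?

Full credit = 4 × $450 = $1,800.
After 49 increments the reduction is 49 × $36 = $1,764, leaving $36; one more increment wipes it out. Increment 49 ends at excess 49 × $2,500 = $122,500, so the highest qualifying income is $194,600 + $122,500 = $317,100.

$317,100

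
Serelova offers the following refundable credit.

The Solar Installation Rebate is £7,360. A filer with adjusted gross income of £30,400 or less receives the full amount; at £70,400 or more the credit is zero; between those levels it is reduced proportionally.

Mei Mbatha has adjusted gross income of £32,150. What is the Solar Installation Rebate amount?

£7,038

Solar Installation Rebate: £32,150 is £1,750 into a £40,000 phase-out range, leaving 38,250/40,000 of the credit: £7,360 × 38,250/40,000 = £7,038.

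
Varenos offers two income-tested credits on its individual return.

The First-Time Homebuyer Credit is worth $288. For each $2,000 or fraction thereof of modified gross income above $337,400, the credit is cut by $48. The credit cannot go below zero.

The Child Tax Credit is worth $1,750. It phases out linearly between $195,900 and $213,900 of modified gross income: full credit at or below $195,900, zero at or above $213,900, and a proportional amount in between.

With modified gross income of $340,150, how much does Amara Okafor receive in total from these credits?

First-Time Homebuyer Credit: income exceeds $337,400 by $2,750, which is 2 full-or-partial $2,000 increments; reduction = 2 × $48 = $96, leaving $192.
Child Tax Credit: $340,150 is at or above $213,900, so the credit is $0.
Total: $192 + $0 = $192.

$192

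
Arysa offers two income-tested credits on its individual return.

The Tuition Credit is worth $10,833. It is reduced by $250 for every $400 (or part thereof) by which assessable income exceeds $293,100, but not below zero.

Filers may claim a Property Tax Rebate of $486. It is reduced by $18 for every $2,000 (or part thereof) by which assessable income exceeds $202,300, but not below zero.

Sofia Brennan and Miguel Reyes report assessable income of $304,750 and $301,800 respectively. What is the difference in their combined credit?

$2,000

Sofia ($304,750): Tuition Credit: income exceeds $293,100 by $11,650, which is 30 full-or-partial $400 increments; reduction = 30 × $250 = $7,500, leaving $3,333. Property Tax Rebate: income exceeds $202,300 by $102,450 → 52 increments × $18 = $936 ≥ base, so the credit is $0. total $3,333 + $0 = $3,333
Miguel ($301,800): Tuition Credit: income exceeds $293,100 by $8,700, which is 22 full-or-partial $400 increments; reduction = 22 × $250 = $5,500, leaving $5,333. Property Tax Rebate: income exceeds $202,300 by $99,500 → 50 increments × $18 = $900 ≥ base, so the credit is $0. total $5,333 + $0 = $5,333
Difference: |$3,333 − $5,333| = $2,000.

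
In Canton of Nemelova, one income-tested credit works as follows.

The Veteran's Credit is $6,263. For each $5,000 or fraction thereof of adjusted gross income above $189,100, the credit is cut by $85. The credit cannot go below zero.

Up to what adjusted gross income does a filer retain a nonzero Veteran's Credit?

After 73 increments the reduction is 73 × $85 = $6,205, leaving $58; one more increment wipes it out. Increment 73 ends at excess 73 × $5,000 = $365,000, so the highest qualifying income is $189,100 + $365,000 = $554,100.

$554,100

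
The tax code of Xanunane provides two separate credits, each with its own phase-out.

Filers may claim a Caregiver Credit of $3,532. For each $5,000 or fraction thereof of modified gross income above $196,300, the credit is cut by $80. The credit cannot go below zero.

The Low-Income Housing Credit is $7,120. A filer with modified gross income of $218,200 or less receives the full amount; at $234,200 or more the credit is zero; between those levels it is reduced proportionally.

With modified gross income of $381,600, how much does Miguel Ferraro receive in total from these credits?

$492

Caregiver Credit: income exceeds $196,300 by $185,300, which is 38 full-or-partial $5,000 increments; reduction = 38 × $80 = $3,040, leaving $492.
Low-Income Housing Credit: $381,600 is at or above $234,200, so the credit is $0.
Total: $492 + $0 = $492.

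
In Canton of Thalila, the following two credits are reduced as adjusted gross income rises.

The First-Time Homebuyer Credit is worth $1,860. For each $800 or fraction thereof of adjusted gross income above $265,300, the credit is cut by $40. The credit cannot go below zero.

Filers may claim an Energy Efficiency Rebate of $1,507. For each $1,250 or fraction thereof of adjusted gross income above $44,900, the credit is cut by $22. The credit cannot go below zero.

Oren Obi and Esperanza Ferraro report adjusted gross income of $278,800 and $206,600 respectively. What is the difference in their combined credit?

$680

Oren ($278,800): First-Time Homebuyer Credit: income exceeds $265,300 by $13,500, which is 17 full-or-partial $800 increments; reduction = 17 × $40 = $680, leaving $1,180. Energy Efficiency Rebate: income exceeds $44,900 by $233,900 → 188 increments × $22 = $4,136 ≥ base, so the credit is $0. total $1,180 + $0 = $1,180
Esperanza ($206,600): First-Time Homebuyer Credit: $206,600 is at or below the $265,300 threshold, so the full $1,860 applies. Energy Efficiency Rebate: income exceeds $44,900 by $161,700 → 130 increments × $22 = $2,860 ≥ base, so the credit is $0. total $1,860 + $0 = $1,860
Difference: |$1,180 − $1,860| = $680.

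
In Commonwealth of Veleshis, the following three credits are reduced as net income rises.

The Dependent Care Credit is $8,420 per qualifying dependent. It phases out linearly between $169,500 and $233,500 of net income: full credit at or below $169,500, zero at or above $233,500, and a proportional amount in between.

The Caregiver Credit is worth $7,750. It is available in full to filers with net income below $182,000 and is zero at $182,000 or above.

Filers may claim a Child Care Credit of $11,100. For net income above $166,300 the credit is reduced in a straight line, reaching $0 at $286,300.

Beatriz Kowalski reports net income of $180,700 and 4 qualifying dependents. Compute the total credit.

Dependent Care Credit: base = 4 × $8,420 = $33,680. $180,700 is $11,200 into a $64,000 phase-out range, leaving 52,800/64,000 of the credit: $33,680 × 52,800/64,000 = $27,786.
Caregiver Credit: $180,700 is below the $182,000 cutoff, so the full $7,750 applies.
Child Care Credit: $180,700 is $14,400 into a $120,000 phase-out range, leaving 105,600/120,000 of the credit: $11,100 × 105,600/120,000 = $9,768.
Total: $27,786 + $7,750 + $9,768 = $45,304.

$45,304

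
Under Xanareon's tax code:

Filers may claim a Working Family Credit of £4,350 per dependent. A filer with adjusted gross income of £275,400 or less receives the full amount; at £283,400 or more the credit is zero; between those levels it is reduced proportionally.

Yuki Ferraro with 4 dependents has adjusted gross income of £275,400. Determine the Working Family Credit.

Working Family Credit: base = 4 × £4,350 = £17,400. £275,400 is at or below the £275,400 threshold, so the full £17,400 applies.

£17,400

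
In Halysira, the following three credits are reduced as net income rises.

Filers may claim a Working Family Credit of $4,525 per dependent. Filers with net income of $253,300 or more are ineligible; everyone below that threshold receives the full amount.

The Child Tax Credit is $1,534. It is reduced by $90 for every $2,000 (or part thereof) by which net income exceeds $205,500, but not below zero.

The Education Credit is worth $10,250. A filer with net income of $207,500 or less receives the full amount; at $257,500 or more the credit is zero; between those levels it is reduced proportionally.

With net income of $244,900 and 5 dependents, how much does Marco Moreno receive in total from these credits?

$25,208

Working Family Credit: base = 5 × $4,525 = $22,625. $244,900 is below the $253,300 cutoff, so the full $22,625 applies.
Child Tax Credit: income exceeds $205,500 by $39,400 → 20 increments × $90 = $1,800 ≥ base, so the credit is $0.
Education Credit: $244,900 is $37,400 into a $50,000 phase-out range, leaving 12,600/50,000 of the credit: $10,250 × 12,600/50,000 = $2,583.
Total: $22,625 + $0 + $2,583 = $25,208.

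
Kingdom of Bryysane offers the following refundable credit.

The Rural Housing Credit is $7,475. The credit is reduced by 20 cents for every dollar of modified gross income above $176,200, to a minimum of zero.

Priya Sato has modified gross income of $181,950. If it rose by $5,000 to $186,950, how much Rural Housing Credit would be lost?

$1,000

At $181,950 — 20% of the $5,750 excess over $176,200 is $1,150; credit = $7,475 − $1,150 = $6,325.
At $186,950 — 20% of the $10,750 excess over $176,200 is $2,150; credit = $7,475 − $2,150 = $5,325.
Lost: $6,325 − $5,325 = $1,000.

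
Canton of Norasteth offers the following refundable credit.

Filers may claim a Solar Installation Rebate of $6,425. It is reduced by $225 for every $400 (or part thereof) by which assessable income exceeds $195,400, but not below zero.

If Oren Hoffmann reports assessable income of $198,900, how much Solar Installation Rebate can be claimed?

Solar Installation Rebate: income exceeds $195,400 by $3,500, which is 9 full-or-partial $400 increments; reduction = 9 × $225 = $2,025, leaving $4,400.

$4,400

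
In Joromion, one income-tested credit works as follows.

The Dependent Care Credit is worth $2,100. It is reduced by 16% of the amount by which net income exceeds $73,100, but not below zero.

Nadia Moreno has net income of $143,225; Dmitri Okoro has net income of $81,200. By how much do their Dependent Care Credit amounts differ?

$804

Nadia ($143,225): Dependent Care Credit: 16% of the $70,125 excess over $73,100 is $11,220 ≥ base, so the credit is $0.
Dmitri ($81,200): Dependent Care Credit: 16% of the $8,100 excess over $73,100 is $1,296; credit = $2,100 − $1,296 = $804.
Difference: |$0 − $804| = $804.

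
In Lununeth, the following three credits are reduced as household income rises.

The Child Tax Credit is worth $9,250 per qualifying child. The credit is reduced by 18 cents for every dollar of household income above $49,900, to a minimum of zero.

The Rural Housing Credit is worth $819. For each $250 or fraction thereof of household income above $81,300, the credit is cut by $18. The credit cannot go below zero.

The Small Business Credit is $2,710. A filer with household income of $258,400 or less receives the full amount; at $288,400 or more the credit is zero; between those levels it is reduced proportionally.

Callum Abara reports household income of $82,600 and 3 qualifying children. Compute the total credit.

Child Tax Credit: base = 3 × $9,250 = $27,750. 18% of the $32,700 excess over $49,900 is $5,886; credit = $27,750 − $5,886 = $21,864.
Rural Housing Credit: income exceeds $81,300 by $1,300, which is 6 full-or-partial $250 increments; reduction = 6 × $18 = $108, leaving $711.
Small Business Credit: $82,600 is at or below the $258,400 threshold, so the full $2,710 applies.
Total: $21,864 + $711 + $2,710 = $25,285.

$25,285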